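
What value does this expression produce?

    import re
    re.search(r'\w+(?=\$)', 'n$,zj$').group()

Because the assertion is zero-width, the text it checks is not consumed and won't appear in the result.
The match spans [0:1] → 'n'.

'n'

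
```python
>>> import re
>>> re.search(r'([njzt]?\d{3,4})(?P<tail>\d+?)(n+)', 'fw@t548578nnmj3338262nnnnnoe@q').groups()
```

The match spans [3:12] → 't548578nn'.
Captured: group 1 = 't5485', group 2 = '78', group 3 = 'nn'.

('t5485', '78', 'nn')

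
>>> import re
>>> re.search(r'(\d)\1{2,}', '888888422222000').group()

'888888'

A backreference is literal: `\1` must see the identical characters the first group matched.
The match spans [0:6] → '888888'.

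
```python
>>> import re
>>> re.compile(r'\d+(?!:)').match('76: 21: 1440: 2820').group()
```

'7'

With `match`, the pattern is implicitly anchored at the beginning.
The match spans [0:1] → '7'.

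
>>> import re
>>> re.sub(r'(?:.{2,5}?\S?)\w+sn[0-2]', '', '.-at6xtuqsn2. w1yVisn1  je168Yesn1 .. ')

Each match is replaced by ''.

' .. '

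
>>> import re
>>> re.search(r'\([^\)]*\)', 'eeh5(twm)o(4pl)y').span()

The match spans [4:9] → '(twm)'.

(4, 9)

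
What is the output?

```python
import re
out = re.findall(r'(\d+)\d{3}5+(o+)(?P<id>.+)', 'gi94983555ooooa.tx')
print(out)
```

[('9498', 'oooo', 'a.tx')]

The pattern matches one or more of a digit (captured); then exactly 3 of a digit, then one or more of the literal '5'; then one or more of a literal 'o' (captured); then one or more of any character (captured as 'id').
Walking the string: at [2:18] match '94983555ooooa.tx', groups = ('9498', 'oooo', 'a.tx').
`findall` packs the 3 group values into a tuple for every match.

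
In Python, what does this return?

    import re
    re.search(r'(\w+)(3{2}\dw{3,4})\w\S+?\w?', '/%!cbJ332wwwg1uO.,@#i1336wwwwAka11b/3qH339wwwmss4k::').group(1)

'cbJ'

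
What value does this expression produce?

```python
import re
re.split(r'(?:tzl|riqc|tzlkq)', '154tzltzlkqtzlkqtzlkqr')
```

Alternation tries branches left to right and keeps the first one that lets the overall match succeed at that position.
Each match becomes a cut point; 5 segments remain.

['154', '', 'kq', 'kq', 'kqr']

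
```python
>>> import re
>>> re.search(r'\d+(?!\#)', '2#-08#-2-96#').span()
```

(3, 4)

The negative lookahead/lookbehind blocks any match where the forbidden context is present.
`re.search` tries every starting position until one works.
The match spans [3:4] → '0'.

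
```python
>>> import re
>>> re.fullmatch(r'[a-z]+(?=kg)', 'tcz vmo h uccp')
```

`re.fullmatch` requires the pattern to consume the entire string.
Here the pattern can't cover the whole string, so the call returns None.

None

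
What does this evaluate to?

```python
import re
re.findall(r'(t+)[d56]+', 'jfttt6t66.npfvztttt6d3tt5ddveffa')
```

['ttt', 't', 'tttt', 'tt']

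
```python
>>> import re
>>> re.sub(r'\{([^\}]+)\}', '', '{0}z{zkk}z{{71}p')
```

Each match is replaced by ''.

'zzp'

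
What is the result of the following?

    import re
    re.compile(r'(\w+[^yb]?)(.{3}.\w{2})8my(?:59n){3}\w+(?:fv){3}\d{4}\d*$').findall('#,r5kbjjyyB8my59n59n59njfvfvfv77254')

[('r5k', 'bjjyyB')]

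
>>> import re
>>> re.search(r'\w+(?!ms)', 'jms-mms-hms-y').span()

(0, 3)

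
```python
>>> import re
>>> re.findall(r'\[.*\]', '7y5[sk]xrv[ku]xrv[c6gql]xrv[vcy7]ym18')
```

Walking the string: at [3:33] → '[sk]xrv[ku]xrv[c6gql]xrv[vcy7]'.
No capturing groups, so `findall` returns the 1 full match string.

['[sk]xrv[ku]xrv[c6gql]xrv[vcy7]']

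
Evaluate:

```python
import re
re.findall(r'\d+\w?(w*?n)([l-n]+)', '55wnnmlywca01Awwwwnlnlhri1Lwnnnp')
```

[('n', 'nml'), ('wwwwn', 'lnl'), ('wn', 'nn')]

Pattern: one or more of a digit, then optionally a word character; then zero or more of a literal 'w' (lazy), then the literal 'n' (captured); then one or more of a character in [l-n] (captured).
Multiple groups make `findall` return tuples — one 2-tuple for each match.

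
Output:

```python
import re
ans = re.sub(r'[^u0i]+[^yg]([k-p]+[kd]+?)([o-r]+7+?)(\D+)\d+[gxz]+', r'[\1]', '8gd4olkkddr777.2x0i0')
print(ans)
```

The pattern matches one or more of any character except [u0i], then any character except [yg]; then one or more of a character in [k-p], then one or more of one of [kd] (lazy) (captured); then one or more of a character in [o-r], then one or more of a literal '7' (lazy) (captured); then one or more of a non-digit (captured); then one or more of a digit, then one or more of one of [gxz].
The replacement refers to a captured group, so each match is rewritten using its own captured text.

[kdd]0i0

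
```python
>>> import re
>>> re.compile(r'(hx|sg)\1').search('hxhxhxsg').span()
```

(0, 4)

`\1` is not a pattern — it's the concrete string captured by group 1, re-applied verbatim.
`re.search` scans for the first position where the pattern succeeds.
The match spans [0:4] → 'hxhx'.
Captured: group 1 = 'hx'.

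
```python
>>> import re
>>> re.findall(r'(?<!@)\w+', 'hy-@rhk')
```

The negative lookaround is zero-width — it rules out positions where the adjacent text would match, without consuming anything.
`findall` yields the raw match text (2 of them) because the pattern has no groups.

['hy', 'hk']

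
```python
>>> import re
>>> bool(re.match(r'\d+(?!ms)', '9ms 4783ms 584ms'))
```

False

The negative lookaround is zero-width — it rules out positions where the adjacent text would match, without consuming anything.
`re.match` won't scan ahead — the pattern has to work from the very first character.
Here position 0 doesn't satisfy it, so the call returns None, and `bool(None)` is False.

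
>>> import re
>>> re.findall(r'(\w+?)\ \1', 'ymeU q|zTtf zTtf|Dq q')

`\1` is not a pattern — it's the concrete string captured by group 1, re-applied verbatim.
Matches: at [7:16] match 'zTtf zTtf', group 1 = 'zTtf'; at [18:21] match 'q q', group 1 = 'q'.
`findall` collects group 1 from each match (2 total).

['zTtf', 'q']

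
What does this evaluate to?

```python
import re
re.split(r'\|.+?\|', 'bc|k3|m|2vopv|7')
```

The `?` after the quantifier makes it lazy — it takes as little as possible before letting the rest of the pattern try.
Each match becomes a cut point; 3 segments remain.

['bc', 'm', '7']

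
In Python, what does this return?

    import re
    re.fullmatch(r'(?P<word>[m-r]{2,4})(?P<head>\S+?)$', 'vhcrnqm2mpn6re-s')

None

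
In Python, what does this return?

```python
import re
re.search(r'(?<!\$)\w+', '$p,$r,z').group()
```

'z'

`(?!…)`/`(?<!…)` only lets a position through if the neighbouring text does NOT match; no characters are consumed.
`re.search` tries every starting position until one works.
The match spans [6:7] → 'z'.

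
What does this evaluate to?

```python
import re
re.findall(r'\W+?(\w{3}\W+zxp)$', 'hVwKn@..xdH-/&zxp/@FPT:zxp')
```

['FPT:zxp']

This matches one or more of a non-word character (lazy); then exactly 3 of a word character, then one or more of a non-word character, then the literal 'zxp' (captured); then anchored at the end.
Scanning left to right: at [17:26] match '/@FPT:zxp', group 1 = 'FPT:zxp'.
With a single group, `findall` returns only what that group captured — 1 item.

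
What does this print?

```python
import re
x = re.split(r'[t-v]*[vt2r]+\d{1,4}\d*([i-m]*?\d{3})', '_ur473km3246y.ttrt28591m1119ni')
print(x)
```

['_', 'km324', '6y.', 'm111', '9ni']

Pattern: zero or more of a character in [t-v], then one or more of one of [vt2r]; then 1 to 4 of a digit, then zero or more of a digit; then zero or more of a character in [i-m] (lazy), then exactly 3 of a digit (captured).
Matches to split on: at [1:11] → 'ur473km324'; at [14:27] → 'ttrt28591m111'.
With a capturing group present, the delimiter's captured portion is kept in the result list.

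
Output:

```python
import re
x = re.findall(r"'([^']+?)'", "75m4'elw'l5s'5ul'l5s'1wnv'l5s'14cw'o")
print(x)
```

Scanning left to right: at [4:9] match "'elw'", group 1 = 'elw'; at [12:17] match "'5ul'", group 1 = '5ul'; at [20:26] match "'1wnv'", group 1 = '1wnv'; at [29:35] match "'14cw'", group 1 = '14cw'.
With a single group, `findall` returns only what that group captured — 4 items.

['elw', '5ul', '1wnv', '14cw']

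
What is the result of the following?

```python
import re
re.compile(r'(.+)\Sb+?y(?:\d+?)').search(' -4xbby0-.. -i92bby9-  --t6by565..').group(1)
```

' -4xbby0-.. -i92bby9-  --t'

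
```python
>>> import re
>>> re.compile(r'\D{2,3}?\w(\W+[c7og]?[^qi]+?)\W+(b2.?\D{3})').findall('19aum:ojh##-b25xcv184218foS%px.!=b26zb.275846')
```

[(':ojh', 'b25xcv'), ('%px', 'b26zb.')]

Lazy quantifiers expand one character at a time until the remainder of the pattern can match.
Multiple groups make `findall` return tuples — one 2-tuple for each match.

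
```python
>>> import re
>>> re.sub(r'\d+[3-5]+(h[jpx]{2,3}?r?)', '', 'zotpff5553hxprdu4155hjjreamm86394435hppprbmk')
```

'zotpffdueammprbmk'

This matches one or more of a digit; then one or more of a character in [3-5]; then a literal 'h', then 2 to 3 of one of [jpx] (lazy), then optionally a literal 'r' (captured).
Matches: at [6:14] → '5553hxpr'; at [16:24] → '4155hjjr'; at [28:39] → '86394435hpp'.
Every occurrence is swapped for ''.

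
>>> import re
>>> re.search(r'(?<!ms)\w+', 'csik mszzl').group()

'csik'

The negative lookahead/lookbehind blocks any match where the forbidden context is present.
Unlike `match`, `search` isn't anchored — it looks for the pattern anywhere in the string.
The match spans [0:4] → 'csik'.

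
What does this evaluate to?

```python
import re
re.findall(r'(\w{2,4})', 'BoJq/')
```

['BoJq']

Pattern: 2 to 4 of a word character (captured).
Walking the string: at [0:4] match 'BoJq', group 1 = 'BoJq'.
Because there's exactly one group, `findall` drops the full match and keeps group 1 from the one hit.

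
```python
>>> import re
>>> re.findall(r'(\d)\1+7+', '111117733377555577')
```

['1', '3', '5']

A backreference is literal: `\1` must see the identical characters the first group matched.
Matches: at [0:7] match '1111177', group 1 = '1'; at [7:12] match '33377', group 1 = '3'; at [12:18] match '555577', group 1 = '5'.
One capturing group, so `findall` returns just the captured substring from each match — 3 in all.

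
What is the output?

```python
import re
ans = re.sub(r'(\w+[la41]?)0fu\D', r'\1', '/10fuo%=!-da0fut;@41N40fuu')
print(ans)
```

/1%=!-da;@41N4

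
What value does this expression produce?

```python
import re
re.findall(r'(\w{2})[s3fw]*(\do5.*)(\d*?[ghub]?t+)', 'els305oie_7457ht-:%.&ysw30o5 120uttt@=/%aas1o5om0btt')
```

The pattern matches exactly 2 of a word character (captured); then zero or more of one of [s3fw]; then a digit, then the literal 'o5', then zero or more of any character (captured); then zero or more of a digit (lazy), then optionally one of [ghub], then one or more of the literal 't' (captured).
3 groups means the one result is a tuple of 3 captured strings — 1 here.

[('ys', '0o5 120uttt@=/%aas1o5om0bt', 't')]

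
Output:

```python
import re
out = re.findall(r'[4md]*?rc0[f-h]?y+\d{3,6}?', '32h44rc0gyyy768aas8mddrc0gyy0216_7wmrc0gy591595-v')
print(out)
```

Pattern: zero or more of one of [4md] (lazy), then the literal 'rc0', then optionally a character in [f-h]; then one or more of the literal 'y', then 3 to 6 of a digit (lazy).
Scanning left to right: at [3:15] → '44rc0gyyy768'; at [19:31] → 'mddrc0gyy021'; at [35:44] → 'mrc0gy591'.
`findall` yields the raw match text (3 of them) because the pattern has no groups.

['44rc0gyyy768', 'mddrc0gyy021', 'mrc0gy591']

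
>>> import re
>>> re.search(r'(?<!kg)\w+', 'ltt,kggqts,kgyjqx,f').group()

The negative lookaround is zero-width — it rules out positions where the adjacent text would match, without consuming anything.
The match spans [0:3] → 'ltt'.

'ltt'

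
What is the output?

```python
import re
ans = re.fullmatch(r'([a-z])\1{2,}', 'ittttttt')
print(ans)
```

None

`\1` has to match the exact text group 1 already captured.
For `fullmatch`, every character of the input must be accounted for by the pattern.
Here the string isn't matched end-to-end, so the call returns None.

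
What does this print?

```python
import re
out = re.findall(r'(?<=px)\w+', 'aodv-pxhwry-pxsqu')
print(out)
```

The positive lookaround only admits positions where the adjacent text matches; those characters stay outside the span.
Since nothing is captured, `findall` lists the 2 matched substrings directly.

['hwry', 'squ']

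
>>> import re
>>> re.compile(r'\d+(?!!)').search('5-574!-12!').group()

The negative lookaround is zero-width — it rules out positions where the adjacent text would match, without consuming anything.
The match spans [0:1] → '5'.

'5'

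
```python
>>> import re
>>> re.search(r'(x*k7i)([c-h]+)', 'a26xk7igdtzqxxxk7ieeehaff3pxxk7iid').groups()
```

The pattern matches zero or more of the literal 'x', then the literal 'k7i' (captured); then one or more of a character in [c-h] (captured).
`search` walks the string left to right and returns the first match it finds.
The match spans [3:9] → 'xk7igd'.
Captured: group 1 = 'xk7i', group 2 = 'gd'.

('xk7i', 'gd')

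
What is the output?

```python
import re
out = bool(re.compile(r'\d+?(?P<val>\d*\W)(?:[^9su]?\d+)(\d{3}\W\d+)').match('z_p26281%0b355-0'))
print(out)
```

False

The pattern matches one or more of a digit (lazy); then zero or more of a digit, then a non-word character (captured as 'val'); then optionally any character except [9su], then one or more of a digit (non-capturing group); then exactly 3 of a digit, then a non-word character, then one or more of a digit (captured).
With `match`, the pattern is implicitly anchored at the beginning.
Here the pattern fails at index 0, so the call returns None, and `bool(None)` is False.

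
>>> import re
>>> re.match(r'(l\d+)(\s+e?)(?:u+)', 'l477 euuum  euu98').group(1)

'l477'

The match spans [0:9] → 'l477 euuu'.
Captured: group 1 = 'l477', group 2 = ' e'.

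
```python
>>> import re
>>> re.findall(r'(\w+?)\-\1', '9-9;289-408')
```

After group 1 captures some text, `\1` only succeeds where that same text appears again.
`findall` collects group 1 from the one match (1 total).

['9']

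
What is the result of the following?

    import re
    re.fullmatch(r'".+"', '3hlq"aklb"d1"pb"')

For `fullmatch`, every character of the input must be accounted for by the pattern.
Here the string isn't matched end-to-end, so the call returns None.

None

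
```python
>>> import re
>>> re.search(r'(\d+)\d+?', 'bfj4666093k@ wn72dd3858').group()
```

'4666093'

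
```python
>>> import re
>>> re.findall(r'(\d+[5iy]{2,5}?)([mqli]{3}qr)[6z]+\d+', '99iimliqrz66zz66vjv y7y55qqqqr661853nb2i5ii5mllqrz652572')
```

[('99ii', 'mliqr'), ('7y55', 'qqqqr'), ('2i5ii5', 'mllqr')]

Pattern: one or more of a digit, then 2 to 5 of one of [5iy] (lazy) (captured); then exactly 3 of one of [mqli], then the literal 'qr' (captured); then one or more of one of [6z], then one or more of a digit.
Scanning left to right: at [0:16] match '99iimliqrz66zz66', groups = ('99ii', 'mliqr'); at [21:36] match '7y55qqqqr661853', groups = ('7y55', 'qqqqr'); at [38:56] match '2i5ii5mllqrz652572', groups = ('2i5ii5', 'mllqr').
`findall` packs the 2 group values into a tuple for every match.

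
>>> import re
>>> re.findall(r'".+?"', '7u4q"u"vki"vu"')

Lazy quantifiers expand one character at a time until the remainder of the pattern can match.
`findall` yields the raw match text (2 of them) because the pattern has no groups.

['"u"', '"vu"']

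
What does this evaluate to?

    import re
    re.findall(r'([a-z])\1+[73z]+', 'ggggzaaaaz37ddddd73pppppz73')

`\1` is not a pattern — it's the concrete string captured by group 1, re-applied verbatim.
Scanning left to right: at [0:5] match 'ggggz', group 1 = 'g'; at [5:12] match 'aaaaz37', group 1 = 'a'; at [12:19] match 'ddddd73', group 1 = 'd'; at [19:27] match 'pppppz73', group 1 = 'p'.
With a single group, `findall` returns only what that group captured — 4 items.

['g', 'a', 'd', 'p']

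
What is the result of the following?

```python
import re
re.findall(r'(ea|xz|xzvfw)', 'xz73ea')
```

With a single group, `findall` returns only what that group captured — 2 items.

['xz', 'ea']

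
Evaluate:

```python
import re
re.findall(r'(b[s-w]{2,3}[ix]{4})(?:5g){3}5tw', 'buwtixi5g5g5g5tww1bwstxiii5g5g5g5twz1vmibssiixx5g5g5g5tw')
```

['bwstxiii', 'bssiixx']

With a single group, `findall` returns only what that group captured — 2 items.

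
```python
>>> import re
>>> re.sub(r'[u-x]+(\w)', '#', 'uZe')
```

Every occurrence is swapped for '#'.

'#e'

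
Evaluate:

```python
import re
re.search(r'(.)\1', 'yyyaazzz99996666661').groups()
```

('y',)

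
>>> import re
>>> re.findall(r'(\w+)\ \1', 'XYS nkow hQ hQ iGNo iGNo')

['hQ', 'iGNo']

After group 1 captures some text, `\1` only succeeds where that same text appears again.
Matches: at [9:14] match 'hQ hQ', group 1 = 'hQ'; at [15:24] match 'iGNo iGNo', group 1 = 'iGNo'.
`findall` collects group 1 from each match (2 total).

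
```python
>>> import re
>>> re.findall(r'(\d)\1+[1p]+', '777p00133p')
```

After group 1 captures some text, `\1` only succeeds where that same text appears again.
Matches: at [0:4] match '777p', group 1 = '7'; at [4:7] match '001', group 1 = '0'; at [7:10] match '33p', group 1 = '3'.
Because there's exactly one group, `findall` drops the full match and keeps group 1 from each hit.

['7', '0', '3']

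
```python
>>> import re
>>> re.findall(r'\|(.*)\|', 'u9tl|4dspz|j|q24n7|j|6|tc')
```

`findall` collects group 1 from the one match (1 total).

['4dspz|j|q24n7|j|6']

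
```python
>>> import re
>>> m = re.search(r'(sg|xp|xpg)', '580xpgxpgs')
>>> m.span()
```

(3, 5)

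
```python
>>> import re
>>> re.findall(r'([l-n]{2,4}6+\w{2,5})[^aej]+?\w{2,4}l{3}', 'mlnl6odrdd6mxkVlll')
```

Pattern: 2 to 4 of a character in [l-n], then one or more of the literal '6', then 2 to 5 of a word character (captured); then one or more of any character except [aej] (lazy), then 2 to 4 of a word character, then exactly 3 of the literal 'l'.
Walking the string: at [0:18] match 'mlnl6odrdd6mxkVlll', group 1 = 'mlnl6odrdd'.
`findall` collects group 1 from the one match (1 total).

['mlnl6odrdd']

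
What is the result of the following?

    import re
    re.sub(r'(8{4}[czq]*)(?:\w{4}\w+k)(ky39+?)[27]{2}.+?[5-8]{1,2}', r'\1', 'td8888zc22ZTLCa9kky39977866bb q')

'td8888zcbb q'

The pattern matches exactly 4 of the literal '8', then zero or more of one of [czq] (captured); then exactly 4 of a word character, then one or more of a word character, then a literal 'k' (non-capturing group); then the literal 'ky3', then one or more of the literal '9' (lazy) (captured); then exactly 2 of one of [27], then one or more of any character (lazy), then 1 to 2 of a character in [5-8].
Each match is replaced using the text its own group 1 captured.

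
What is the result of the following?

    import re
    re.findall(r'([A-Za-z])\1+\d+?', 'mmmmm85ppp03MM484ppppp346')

A backreference is literal: `\1` must see the identical characters the first group matched.
Matches: at [0:6] match 'mmmmm8', group 1 = 'm'; at [7:11] match 'ppp0', group 1 = 'p'; at [12:15] match 'MM4', group 1 = 'M'; at [17:23] match 'ppppp3', group 1 = 'p'.
With a single group, `findall` returns only what that group captured — 4 items.

['m', 'p', 'M', 'p']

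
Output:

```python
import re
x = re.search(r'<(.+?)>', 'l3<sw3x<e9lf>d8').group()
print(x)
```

<sw3x<e9lf>

`search` walks the string left to right and returns the first match it finds.
The match spans [2:13] → '<sw3x<e9lf>'.
Captured: group 1 = 'sw3x<e9lf'.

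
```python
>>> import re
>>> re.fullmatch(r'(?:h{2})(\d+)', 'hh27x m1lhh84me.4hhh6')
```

This matches exactly 2 of a literal 'h' (non-capturing group); then one or more of a digit (captured).
For `fullmatch`, every character of the input must be accounted for by the pattern.
Here the pattern can't cover the whole string, so the call returns None.

None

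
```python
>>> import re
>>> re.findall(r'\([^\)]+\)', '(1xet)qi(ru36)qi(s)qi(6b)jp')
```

['(1xet)', '(ru36)', '(s)', '(6b)']

`findall` yields the raw match text (4 of them) because the pattern has no groups.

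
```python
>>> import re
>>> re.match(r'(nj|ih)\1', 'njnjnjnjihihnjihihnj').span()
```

(0, 4)

With `match`, the pattern is implicitly anchored at the beginning.
The match spans [0:4] → 'njnj'.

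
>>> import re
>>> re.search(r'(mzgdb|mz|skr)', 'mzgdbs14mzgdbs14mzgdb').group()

'mzgdb'

`|` is ordered: at each position the engine commits to the first alternative that works.
`search` walks the string left to right and returns the first match it finds.
The match spans [0:5] → 'mzgdb'.
Captured: group 1 = 'mzgdb'.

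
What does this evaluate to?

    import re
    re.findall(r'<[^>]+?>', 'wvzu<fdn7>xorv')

Scanning left to right: at [4:10] → '<fdn7>'.
With no groups in the pattern, `findall` gives back each whole match — 1 here.

['<fdn7>']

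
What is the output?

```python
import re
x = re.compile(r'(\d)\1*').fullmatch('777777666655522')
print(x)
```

None

`\1` is not a pattern — it's the concrete string captured by group 1, re-applied verbatim.
For `fullmatch`, every character of the input must be accounted for by the pattern.
Here the string isn't matched end-to-end, so the call returns None.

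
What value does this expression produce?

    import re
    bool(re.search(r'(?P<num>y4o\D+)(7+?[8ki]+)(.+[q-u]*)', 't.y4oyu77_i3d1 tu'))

False

This matches the literal 'y4o', then one or more of a non-digit (captured as 'num'); then one or more of a literal '7' (lazy), then one or more of one of [8ki] (captured); then one or more of any character, then zero or more of a character in [q-u] (captured).
Unlike `match`, `search` isn't anchored — it looks for the pattern anywhere in the string.
Here nothing in the string fits, so the call returns None, and `bool(None)` is False.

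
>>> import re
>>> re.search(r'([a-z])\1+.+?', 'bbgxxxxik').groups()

('b',)

The match spans [0:3] → 'bbg'.
Captured: group 1 = 'b'.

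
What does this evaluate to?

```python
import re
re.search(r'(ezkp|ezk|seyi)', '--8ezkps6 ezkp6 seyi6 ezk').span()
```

Alternation isn't longest-match — the leftmost alternative that fits at this position is chosen.
`search` walks the string left to right and returns the first match it finds.
The match spans [3:7] → 'ezkp'.
Captured: group 1 = 'ezkp'.

(3, 7)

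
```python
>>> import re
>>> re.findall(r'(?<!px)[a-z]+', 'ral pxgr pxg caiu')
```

`(?!…)`/`(?<!…)` only lets a position through if the neighbouring text does NOT match; no characters are consumed.
No capturing groups, so `findall` returns the 4 full match strings.

['ral', 'pxgr', 'pxg', 'caiu']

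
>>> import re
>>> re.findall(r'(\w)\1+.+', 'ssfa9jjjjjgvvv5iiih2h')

['s']

The backreference `\1` re-matches whatever the first group consumed, character for character.
Walking the string: at [0:21] match 'ssfa9jjjjjgvvv5iiih2h', group 1 = 's'.
Because there's exactly one group, `findall` drops the full match and keeps group 1 from the one hit.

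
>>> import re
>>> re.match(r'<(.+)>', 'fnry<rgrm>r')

`re.match` only tries the pattern at the start of the string.
Here position 0 doesn't satisfy it, so the call returns None.

None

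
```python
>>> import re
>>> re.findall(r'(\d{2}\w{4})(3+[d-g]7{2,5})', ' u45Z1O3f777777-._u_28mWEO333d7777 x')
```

The pattern matches exactly 2 of a digit, then exactly 4 of a word character (captured); then one or more of a literal '3', then a character in [d-g], then 2 to 5 of a literal '7' (captured).
Matches: at [20:34] match '28mWEO333d7777', groups = ('28mWEO', '333d7777').
2 groups means the one result is a tuple of 2 captured strings — 1 here.

[('28mWEO', '333d7777')]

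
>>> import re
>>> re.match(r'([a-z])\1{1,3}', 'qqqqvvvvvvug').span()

The backreference `\1` re-matches whatever the first group consumed, character for character.
`re.match` only tries the pattern at the start of the string.
The match spans [0:4] → 'qqqq'.
Captured: group 1 = 'q'.

(0, 4)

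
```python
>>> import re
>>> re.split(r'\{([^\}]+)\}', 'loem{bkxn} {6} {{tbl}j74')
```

['loem', 'bkxn', ' ', '6', ' ', '{tbl', 'j74']

Matches to split on: at [4:10] → '{bkxn}'; at [11:14] → '{6}'; at [15:21] → '{{tbl}'.
Because the pattern has a capturing group, `split` also inserts each captured text between the pieces.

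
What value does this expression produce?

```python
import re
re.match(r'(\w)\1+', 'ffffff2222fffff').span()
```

A backreference is literal: `\1` must see the identical characters the first group matched.
`match` is anchored at position 0; if the pattern doesn't fit there, it returns None.
The match spans [0:6] → 'ffffff'.
Captured: group 1 = 'f'.

(0, 6)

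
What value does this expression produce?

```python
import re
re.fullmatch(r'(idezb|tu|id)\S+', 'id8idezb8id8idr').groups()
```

('id',)

`re.fullmatch` is like wrapping the pattern in `^…$` (in single-line mode).
The match spans [0:15] → 'id8idezb8id8idr'.
Captured: group 1 = 'id'.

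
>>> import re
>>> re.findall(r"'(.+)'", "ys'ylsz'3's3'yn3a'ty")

["ylsz'3's3'yn3a"]

Matches: at [2:18] match "'ylsz'3's3'yn3a'", group 1 = "ylsz'3's3'yn3a".
`findall` collects group 1 from the one match (1 total).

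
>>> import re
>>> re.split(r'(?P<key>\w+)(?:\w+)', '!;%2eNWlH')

The pattern matches one or more of a word character (captured as 'key'); then one or more of a word character (non-capturing group).
Matches to split on: at [3:9] → '2eNWlH'.
`re.split` interleaves the captured-group text with the surrounding fragments.

['!;%', '2eNWl', '']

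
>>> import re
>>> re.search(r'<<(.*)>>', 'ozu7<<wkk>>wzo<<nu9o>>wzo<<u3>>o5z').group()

'<<wkk>>wzo<<nu9o>>wzo<<u3>>'

`re.search` tries every starting position until one works.
The match spans [4:31] → '<<wkk>>wzo<<nu9o>>wzo<<u3>>'.
Captured: group 1 = 'wkk>>wzo<<nu9o>>wzo<<u3'.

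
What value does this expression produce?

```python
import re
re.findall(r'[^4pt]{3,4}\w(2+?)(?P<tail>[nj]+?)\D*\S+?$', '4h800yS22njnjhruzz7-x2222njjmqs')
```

[('22', 'n')]

The pattern matches 3 to 4 of any character except [4pt], then a word character; then one or more of a literal '2' (lazy) (captured); then one or more of one of [nj] (lazy) (captured as 'tail'); then zero or more of a non-digit, then one or more of a non-whitespace character (lazy); then anchored at the end.
Because the quantifier is non-greedy, it stops expanding at the earliest point where the rest of the pattern can succeed.
Matches: at [2:31] match '800yS22njnjhruzz7-x2222njjmqs', groups = ('22', 'n').
Multiple groups make `findall` return tuples — one 2-tuple for the one match.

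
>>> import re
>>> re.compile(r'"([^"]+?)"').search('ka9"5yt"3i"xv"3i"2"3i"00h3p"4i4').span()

Unlike `match`, `search` isn't anchored — it looks for the pattern anywhere in the string.
The match spans [3:8] → '"5yt"'.
Captured: group 1 = '5yt'.

(3, 8)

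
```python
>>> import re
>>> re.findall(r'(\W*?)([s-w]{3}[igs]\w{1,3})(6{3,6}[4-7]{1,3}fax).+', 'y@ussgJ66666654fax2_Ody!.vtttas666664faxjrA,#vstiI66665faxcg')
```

This matches zero or more of a non-word character (lazy) (captured); then exactly 3 of a character in [s-w], then one of [igs], then 1 to 3 of a word character (captured); then 3 to 6 of the literal '6', then 1 to 3 of a character in [4-7], then the literal 'fax' (captured); then one or more of any character.
Multiple groups make `findall` return tuples — one 3-tuple for the one match.

[('@', 'ussgJ66', '666654fax')]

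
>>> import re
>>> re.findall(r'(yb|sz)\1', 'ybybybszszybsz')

`\1` has to match the exact text group 1 already captured.
Walking the string: at [0:4] match 'ybyb', group 1 = 'yb'; at [6:10] match 'szsz', group 1 = 'sz'.
`findall` collects group 1 from each match (2 total).

['yb', 'sz']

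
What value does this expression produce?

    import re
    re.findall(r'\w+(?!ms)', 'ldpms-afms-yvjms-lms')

Because the assertion is negative and zero-width, positions next to the forbidden text are skipped.
Walking the string: at [0:5] → 'ldpms'; at [6:10] → 'afms'; at [11:16] → 'yvjms'; at [17:20] → 'lms'.
Since nothing is captured, `findall` lists the 4 matched substrings directly.

['ldpms', 'afms', 'yvjms', 'lms']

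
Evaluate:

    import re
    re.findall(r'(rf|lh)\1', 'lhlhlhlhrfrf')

The backreference `\1` re-matches whatever the first group consumed, character for character.
Matches: at [0:4] match 'lhlh', group 1 = 'lh'; at [4:8] match 'lhlh', group 1 = 'lh'; at [8:12] match 'rfrf', group 1 = 'rf'.
One capturing group, so `findall` returns just the captured substring from each match — 3 in all.

['lh', 'lh', 'rf']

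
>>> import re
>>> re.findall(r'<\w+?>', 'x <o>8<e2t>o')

['<o>', '<e2t>']

With no groups in the pattern, `findall` gives back each whole match — 2 here.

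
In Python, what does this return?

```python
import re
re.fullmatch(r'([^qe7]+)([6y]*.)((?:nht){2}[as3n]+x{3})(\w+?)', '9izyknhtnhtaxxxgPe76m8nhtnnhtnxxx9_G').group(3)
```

'nhtnhtaxxx'

The match spans [0:36] → '9izyknhtnhtaxxxgPe76m8nhtnnhtnxxx9_G'.
Captured: group 1 = '9izy', group 2 = 'k', group 3 = 'nhtnhtaxxx', group 4 = 'gPe76m8nhtnnhtnxxx9_G'.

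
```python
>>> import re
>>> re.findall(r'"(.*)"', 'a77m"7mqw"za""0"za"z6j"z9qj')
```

['7mqw"za""0"za"z6j']

Matches: at [4:23] match '"7mqw"za""0"za"z6j"', group 1 = '7mqw"za""0"za"z6j'.
Because there's exactly one group, `findall` drops the full match and keeps group 1 from the one hit.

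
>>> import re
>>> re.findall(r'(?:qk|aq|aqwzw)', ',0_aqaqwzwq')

Alternation isn't longest-match — the leftmost alternative that fits at this position is chosen.
Walking the string: at [3:5] → 'aq'; at [5:7] → 'aq'.
With no groups in the pattern, `findall` gives back each whole match — 2 here.

['aq', 'aq']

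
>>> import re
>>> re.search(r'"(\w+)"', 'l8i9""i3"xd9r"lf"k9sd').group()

'"i3"'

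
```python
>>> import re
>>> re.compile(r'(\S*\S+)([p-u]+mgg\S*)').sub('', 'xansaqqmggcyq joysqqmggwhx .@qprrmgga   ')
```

'     '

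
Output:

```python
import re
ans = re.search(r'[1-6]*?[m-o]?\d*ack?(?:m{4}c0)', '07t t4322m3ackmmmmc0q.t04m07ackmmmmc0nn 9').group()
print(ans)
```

4322m3ackmmmmc0

Pattern: zero or more of a character in [1-6] (lazy), then optionally a character in [m-o], then zero or more of a digit; then the literal 'ac', then optionally the literal 'k'; then exactly 4 of a literal 'm', then the literal 'c0' (non-capturing group).
Unlike `match`, `search` isn't anchored — it looks for the pattern anywhere in the string.
The match spans [5:20] → '4322m3ackmmmmc0'.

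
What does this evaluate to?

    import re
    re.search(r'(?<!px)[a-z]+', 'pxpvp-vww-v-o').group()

Because the assertion is negative and zero-width, positions next to the forbidden text are skipped.
The match spans [0:5] → 'pxpvp'.

'pxpvp'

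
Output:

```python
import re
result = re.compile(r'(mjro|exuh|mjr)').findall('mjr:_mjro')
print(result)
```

Branches in `(...|...)` are attempted left-to-right; the first branch that allows the whole pattern to succeed is taken.
One capturing group, so `findall` returns just the captured substring from each match — 2 in all.

['mjr', 'mjro']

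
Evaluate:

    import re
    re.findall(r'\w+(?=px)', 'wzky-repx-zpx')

Because the assertion is zero-width, the text it checks is not consumed and won't appear in the result.
Walking the string: at [5:7] → 're'; at [10:11] → 'z'.
`findall` yields the raw match text (2 of them) because the pattern has no groups.

['re', 'z']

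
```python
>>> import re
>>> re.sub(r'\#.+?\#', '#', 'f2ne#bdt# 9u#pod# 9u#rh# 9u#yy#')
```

'f2ne# 9u# 9u# 9u#'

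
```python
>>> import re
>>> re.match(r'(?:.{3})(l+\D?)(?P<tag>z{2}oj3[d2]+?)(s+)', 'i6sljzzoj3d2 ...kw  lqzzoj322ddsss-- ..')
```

None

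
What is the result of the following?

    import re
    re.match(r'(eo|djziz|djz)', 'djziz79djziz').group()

'djziz'

`re.match` only tries the pattern at the start of the string.
The match spans [0:5] → 'djziz'.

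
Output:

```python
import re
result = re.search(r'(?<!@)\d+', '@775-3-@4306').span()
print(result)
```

(2, 4)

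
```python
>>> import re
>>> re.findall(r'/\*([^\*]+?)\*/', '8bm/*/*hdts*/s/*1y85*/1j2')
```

['hdts', '1y85']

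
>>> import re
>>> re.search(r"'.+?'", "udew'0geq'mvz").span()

(4, 10)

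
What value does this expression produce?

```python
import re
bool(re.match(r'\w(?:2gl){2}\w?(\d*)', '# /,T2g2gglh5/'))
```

`re.match` won't scan ahead — the pattern has to work from the very first character.
Here position 0 doesn't satisfy it, so the call returns None, and `bool(None)` is False.

False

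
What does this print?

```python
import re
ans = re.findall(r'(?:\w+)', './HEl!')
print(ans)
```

['HEl']

This matches one or more of a word character (non-capturing group).
Walking the string: at [2:5] → 'HEl'.
With no groups in the pattern, `findall` gives back each whole match — 1 here.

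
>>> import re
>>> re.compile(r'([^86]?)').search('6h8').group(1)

''

This matches optionally any character except [86] (captured).
Unlike `match`, `search` isn't anchored — it looks for the pattern anywhere in the string.
The match spans [0:0] → ''.
Captured: group 1 = ''.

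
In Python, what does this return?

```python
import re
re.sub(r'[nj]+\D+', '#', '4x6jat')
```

This matches one or more of one of [nj]; then one or more of a non-digit.
Matches: at [3:6] → 'jat'.
`sub` substitutes '#' at each match site.

'4x6#'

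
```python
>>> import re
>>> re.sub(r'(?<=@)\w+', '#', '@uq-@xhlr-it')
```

'@#-@#-it'

The `(?=…)`/`(?<=…)` assertion just peeks at neighbouring text; it doesn't advance the match position.
Matches: at [1:3] → 'uq'; at [5:9] → 'xhlr'.
`sub` substitutes '#' at each match site.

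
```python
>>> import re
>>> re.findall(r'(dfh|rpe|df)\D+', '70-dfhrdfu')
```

['dfh']

`|` is ordered: at each position the engine commits to the first alternative that works.
Because there's exactly one group, `findall` drops the full match and keeps group 1 from the one hit.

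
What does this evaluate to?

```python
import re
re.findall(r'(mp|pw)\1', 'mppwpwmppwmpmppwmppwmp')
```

`\1` has to match the exact text group 1 already captured.
Because there's exactly one group, `findall` drops the full match and keeps group 1 from each hit.

['pw', 'mp']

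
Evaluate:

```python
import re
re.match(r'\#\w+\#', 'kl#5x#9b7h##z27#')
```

None

With `match`, the pattern is implicitly anchored at the beginning.
Here the pattern fails at index 0, so the call returns None.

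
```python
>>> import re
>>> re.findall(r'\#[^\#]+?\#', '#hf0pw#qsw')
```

Walking the string: at [0:7] → '#hf0pw#'.
With no groups in the pattern, `findall` gives back each whole match — 1 here.

['#hf0pw#']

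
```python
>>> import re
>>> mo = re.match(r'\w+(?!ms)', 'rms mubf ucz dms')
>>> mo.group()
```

'rms'

Because the assertion is negative and zero-width, positions next to the forbidden text are skipped.
With `match`, the pattern is implicitly anchored at the beginning.
The match spans [0:3] → 'rms'.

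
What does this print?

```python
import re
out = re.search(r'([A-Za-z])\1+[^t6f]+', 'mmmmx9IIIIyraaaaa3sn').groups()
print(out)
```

('m',)

A backreference is literal: `\1` must see the identical characters the first group matched.
`re.search` scans for the first position where the pattern succeeds.
The match spans [0:20] → 'mmmmx9IIIIyraaaaa3sn'.
Captured: group 1 = 'm'.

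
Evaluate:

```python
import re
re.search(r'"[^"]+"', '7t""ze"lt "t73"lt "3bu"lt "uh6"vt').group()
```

'"ze"'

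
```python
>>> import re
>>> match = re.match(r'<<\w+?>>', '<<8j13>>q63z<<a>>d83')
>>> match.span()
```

`re.match` won't scan ahead — the pattern has to work from the very first character.
The match spans [0:8] → '<<8j13>>'.

(0, 8)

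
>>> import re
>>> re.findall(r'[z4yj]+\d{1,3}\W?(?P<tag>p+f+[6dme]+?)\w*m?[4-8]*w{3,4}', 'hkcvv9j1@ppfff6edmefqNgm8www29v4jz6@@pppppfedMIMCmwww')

This matches one or more of one of [z4yj]; then 1 to 3 of a digit, then optionally a non-word character; then one or more of the literal 'p', then one or more of a literal 'f', then one or more of one of [6dme] (lazy) (captured as 'tag'); then zero or more of a word character; then optionally the literal 'm', then zero or more of a character in [4-8], then 3 to 4 of a literal 'w'.
A non-greedy quantifier consumes as few characters as it can — just enough that the remainder of the pattern still matches from where it stops; whatever follows it matches normally.
Walking the string: at [6:28] match 'j1@ppfff6edmefqNgm8www', group 1 = 'ppfff6'.
One capturing group, so `findall` returns just the captured substring from the one match — 1 in all.

['ppfff6']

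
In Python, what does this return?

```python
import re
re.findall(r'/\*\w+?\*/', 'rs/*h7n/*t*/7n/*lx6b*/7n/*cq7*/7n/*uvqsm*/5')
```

['/*t*/', '/*lx6b*/', '/*cq7*/', '/*uvqsm*/']

Walking the string: at [7:12] → '/*t*/'; at [14:22] → '/*lx6b*/'; at [24:31] → '/*cq7*/'; at [33:42] → '/*uvqsm*/'.
No capturing groups, so `findall` returns the 4 full match strings.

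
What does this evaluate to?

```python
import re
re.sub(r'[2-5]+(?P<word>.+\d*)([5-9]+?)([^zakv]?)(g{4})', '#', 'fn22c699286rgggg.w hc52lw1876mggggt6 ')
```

'fn#t6 '

Pattern: one or more of a character in [2-5]; then one or more of any character, then zero or more of a digit (captured as 'word'); then one or more of a character in [5-9] (lazy) (captured); then optionally any character except [zakv] (captured); then exactly 4 of a literal 'g' (captured).
Matches: at [2:34] → '22c699286rgggg.w hc52lw1876mgggg'.
Each match is replaced by '#'.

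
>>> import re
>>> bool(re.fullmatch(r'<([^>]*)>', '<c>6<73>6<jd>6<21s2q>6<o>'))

For `fullmatch`, every character of the input must be accounted for by the pattern.
Here there's no way to consume every character, so the call returns None, and `bool(None)` is False.

False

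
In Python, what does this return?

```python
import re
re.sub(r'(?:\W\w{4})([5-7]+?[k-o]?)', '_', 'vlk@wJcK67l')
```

This matches a non-word character, then exactly 4 of a word character (non-capturing group); then one or more of a character in [5-7] (lazy), then optionally a character in [k-o] (captured).
A non-greedy quantifier consumes as few characters as it can — just enough that the remainder of the pattern still matches from where it stops; whatever follows it matches normally.
Matches: at [3:9] → '@wJcK6'.
Each match is replaced by '_'.

'vlk_7l'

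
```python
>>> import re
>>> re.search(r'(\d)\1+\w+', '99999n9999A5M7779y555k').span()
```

`\1` is not a pattern — it's the concrete string captured by group 1, re-applied verbatim.
The match spans [0:22] → '99999n9999A5M7779y555k'.

(0, 22)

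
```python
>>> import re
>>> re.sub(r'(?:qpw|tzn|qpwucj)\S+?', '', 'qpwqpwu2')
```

'pwu2'

Every occurrence is swapped for ''.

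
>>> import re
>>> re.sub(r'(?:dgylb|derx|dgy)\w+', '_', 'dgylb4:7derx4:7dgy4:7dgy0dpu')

'_:7_:7_:7_'

Matches: at [0:6] → 'dgylb4'; at [8:13] → 'derx4'; at [15:19] → 'dgy4'; at [21:28] → 'dgy0dpu'.
`sub` substitutes '_' at each match site.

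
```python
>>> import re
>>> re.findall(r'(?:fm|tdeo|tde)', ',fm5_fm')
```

['fm', 'fm']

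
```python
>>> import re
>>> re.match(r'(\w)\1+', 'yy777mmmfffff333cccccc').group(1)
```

'y'

After group 1 captures some text, `\1` only succeeds where that same text appears again.
`match` is anchored at position 0; if the pattern doesn't fit there, it returns None.
The match spans [0:2] → 'yy'.
Captured: group 1 = 'y'.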